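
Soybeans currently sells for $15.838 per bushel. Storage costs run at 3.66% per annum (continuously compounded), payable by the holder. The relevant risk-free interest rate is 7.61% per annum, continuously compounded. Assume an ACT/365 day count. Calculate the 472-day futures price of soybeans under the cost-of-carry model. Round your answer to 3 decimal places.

$18.323 per bushel

Net carry = r + u − y = 0.0761 + 0.0366 − 0.0000 = 0.1127
F = S·e^((r+u−y)T) = 15.838 · e^(0.1127 × 472/365) = 15.838 · e^0.145738
= 15.838 × 1.156893 = $18.323 per bushel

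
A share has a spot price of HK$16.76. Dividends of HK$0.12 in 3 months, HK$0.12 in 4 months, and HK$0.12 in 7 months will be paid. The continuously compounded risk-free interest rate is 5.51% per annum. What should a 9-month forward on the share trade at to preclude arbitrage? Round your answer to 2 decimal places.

HK$17.10

PV(dividends) I = 0.12·e^(−0.0551·3/12) + 0.12·e^(−0.0551·4/12) + 0.12·e^(−0.0551·7/12)
I = 0.1184 + 0.1178 + 0.1162 = 0.3524
F = (S − I)·e^(rT) = (16.76 − 0.3524) · e^(0.0551·9/12)
= 16.4076 · e^0.041325 = 16.4076 × 1.042191 = HK$17.10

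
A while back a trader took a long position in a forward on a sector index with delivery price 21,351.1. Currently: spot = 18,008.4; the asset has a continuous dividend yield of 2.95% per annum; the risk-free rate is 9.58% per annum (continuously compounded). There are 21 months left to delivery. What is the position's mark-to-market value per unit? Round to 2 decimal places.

-953.25

Current fair forward for the remaining 21 months: F = S·e^((r − q)·T), (r − q) = 0.0958 − 0.0295 = 0.0663
F = 18008.4 · e^(0.0663 × 21/12) = 18008.4 × 1.12302395 = 20223.8645
Value of long forward = (F − K)·e^(−rT) = (20223.8645 − 21351.1) · e^(−0.0958·21/12)
= -1127.2355 × 0.84564976 = -953.25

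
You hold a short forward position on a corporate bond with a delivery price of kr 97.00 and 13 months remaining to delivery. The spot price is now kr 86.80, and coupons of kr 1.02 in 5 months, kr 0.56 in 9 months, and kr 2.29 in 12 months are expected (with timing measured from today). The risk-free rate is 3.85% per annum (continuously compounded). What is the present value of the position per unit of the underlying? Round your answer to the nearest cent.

kr 9.99

PV(remaining coupons) I = 1.02·e^(−0.0385·5/12) + 0.56·e^(−0.0385·9/12) + 2.29·e^(−0.0385·12/12) = 3.7513
Current forward F = (S − I)·e^(rT) = (86.80 − 3.7513)·e^(0.0385·13/12) = 83.0487 × 1.042590 = 86.5857
Value (long) = (F − K)·e^(−rT) = (86.5857 − 97.00) × 0.959149 = -9.9889
Short position value = −(long value) = kr 9.99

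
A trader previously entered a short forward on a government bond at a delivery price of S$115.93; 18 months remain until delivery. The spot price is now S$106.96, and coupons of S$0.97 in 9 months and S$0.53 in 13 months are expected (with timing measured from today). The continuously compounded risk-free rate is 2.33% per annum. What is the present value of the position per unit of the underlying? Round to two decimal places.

S$6.46

PV(remaining coupons) I = 0.97·e^(−0.0233·9/12) + 0.53·e^(−0.0233·13/12) = 1.4700
Current forward F = (S − I)·e^(rT) = (106.96 − 1.4700)·e^(0.0233·18/12) = 105.4900 × 1.035568 = 109.2421
Value (long) = (F − K)·e^(−rT) = (109.2421 − 115.93) × 0.965654 = -6.4582
Short position value = −(long value) = S$6.46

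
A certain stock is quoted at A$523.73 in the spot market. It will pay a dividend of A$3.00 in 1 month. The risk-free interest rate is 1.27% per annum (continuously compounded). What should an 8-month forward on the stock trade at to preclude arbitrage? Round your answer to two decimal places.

PV(dividends) I = 3.00·e^(−0.0127·1/12)
I = 2.9968
F = (S − I)·e^(rT) = (523.73 − 2.9968) · e^(0.0127·8/12)
= 520.7332 · e^0.008467 = 520.7332 × 1.008503 = A$525.16

A$525.16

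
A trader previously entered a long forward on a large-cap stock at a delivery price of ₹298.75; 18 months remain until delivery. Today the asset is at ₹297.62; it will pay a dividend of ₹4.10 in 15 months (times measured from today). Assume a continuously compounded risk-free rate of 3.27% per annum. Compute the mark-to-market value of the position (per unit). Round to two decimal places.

₹9.23

PV(remaining dividends) I = 4.10·e^(−0.0327·15/12) = 3.9358
Current forward F = (S − I)·e^(rT) = (297.62 − 3.9358)·e^(0.0327·18/12) = 293.6842 × 1.050273 = 308.4486
Value (long) = (F − K)·e^(−rT) = (308.4486 − 298.75) × 0.952134 = 9.2344
Value = ₹9.23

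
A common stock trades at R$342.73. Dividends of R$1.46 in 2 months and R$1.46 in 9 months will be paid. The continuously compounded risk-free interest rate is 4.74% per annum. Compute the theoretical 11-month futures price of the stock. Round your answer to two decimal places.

PV(dividends) I = 1.46·e^(−0.0474·2/12) + 1.46·e^(−0.0474·9/12)
I = 1.4485 + 1.4090 = 2.8575
F = (S − I)·e^(rT) = (342.73 − 2.8575) · e^(0.0474·11/12)
= 339.8725 · e^0.043450 = 339.8725 × 1.044408 = R$354.97

R$354.97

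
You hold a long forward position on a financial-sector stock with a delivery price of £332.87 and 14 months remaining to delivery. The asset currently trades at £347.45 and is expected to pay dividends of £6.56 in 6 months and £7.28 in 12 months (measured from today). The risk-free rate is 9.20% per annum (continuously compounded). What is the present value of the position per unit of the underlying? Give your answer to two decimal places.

£35.55

PV(remaining dividends) I = 6.56·e^(−0.0920·6/12) + 7.28·e^(−0.0920·12/12) = 12.9052
Current forward F = (S − I)·e^(rT) = (347.45 − 12.9052)·e^(0.0920·14/12) = 334.5448 × 1.113305 = 372.4504
Value (long) = (F − K)·e^(−rT) = (372.4504 − 332.87) × 0.898226 = 35.5521
Value = £35.55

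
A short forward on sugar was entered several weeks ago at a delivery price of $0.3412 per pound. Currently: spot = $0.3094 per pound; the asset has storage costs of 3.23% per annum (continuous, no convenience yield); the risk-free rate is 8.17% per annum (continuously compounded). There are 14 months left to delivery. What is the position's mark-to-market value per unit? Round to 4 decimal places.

-$0.0111 per pound

Current fair forward for the remaining 14 months: F = S·e^((r + u)·T), (r + u) = 0.0817 + 0.0323 = 0.1140
F = 0.3094 · e^(0.1140 × 14/12) = 0.3094 × 1.142250 = 0.3534
Value of long forward = (F − K)·e^(−rT) = (0.3534 − 0.3412) · e^(−0.0817·14/12)
= 0.0122 × 0.909085 = 0.0111
Short position value = −(long value) = -$0.0111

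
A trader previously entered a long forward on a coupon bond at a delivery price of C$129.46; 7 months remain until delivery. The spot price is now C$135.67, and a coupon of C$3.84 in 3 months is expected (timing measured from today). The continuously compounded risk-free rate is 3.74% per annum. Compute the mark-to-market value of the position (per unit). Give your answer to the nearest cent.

C$5.20

PV(remaining coupons) I = 3.84·e^(−0.0374·3/12) = 3.8043
Current forward F = (S − I)·e^(rT) = (135.67 − 3.8043)·e^(0.0374·7/12) = 131.8657 × 1.022056 = 134.7741
Value (long) = (F − K)·e^(−rT) = (134.7741 − 129.46) × 0.978420 = 5.1994
Value = C$5.20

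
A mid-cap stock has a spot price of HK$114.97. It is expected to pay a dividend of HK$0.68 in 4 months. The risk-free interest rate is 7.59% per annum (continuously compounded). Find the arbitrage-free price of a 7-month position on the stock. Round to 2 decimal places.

HK$119.48

PV(dividends) I = 0.68·e^(−0.0759·4/12)
I = 0.6630
F = (S − I)·e^(rT) = (114.97 − 0.6630) · e^(0.0759·7/12)
= 114.3070 · e^0.044275 = 114.3070 × 1.045270 = HK$119.48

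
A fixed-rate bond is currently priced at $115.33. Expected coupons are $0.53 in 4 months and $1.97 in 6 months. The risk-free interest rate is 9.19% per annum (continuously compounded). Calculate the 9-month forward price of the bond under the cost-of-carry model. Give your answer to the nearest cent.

PV(coupons) I = 0.53·e^(−0.0919·4/12) + 1.97·e^(−0.0919·6/12)
I = 0.5140 + 1.8815 = 2.3955
F = (S − I)·e^(rT) = (115.33 − 2.3955) · e^(0.0919·9/12)
= 112.9345 · e^0.068925 = 112.9345 × 1.071356 = $120.99

$120.99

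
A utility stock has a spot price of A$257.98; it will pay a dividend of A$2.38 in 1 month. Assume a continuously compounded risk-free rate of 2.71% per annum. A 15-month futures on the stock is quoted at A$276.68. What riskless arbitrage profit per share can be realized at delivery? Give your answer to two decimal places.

A$12.27 per share

PV(dividends) I = 2.38·e^(−0.0271·1/12) = 2.3746
Fair futures F* = (S − I)·e^(rT) = (257.98 − 2.3746)·e^0.033875 = 255.6054 × 1.034455 = 264.4123
Market A$276.68 > fair 264.4123: forward overpriced → cash-and-carry (borrow at r, buy the stock and collect the dividends, short the forward).
Profit at T = |F_mkt − F*| = |276.68 − 264.4123| = A$12.27 per share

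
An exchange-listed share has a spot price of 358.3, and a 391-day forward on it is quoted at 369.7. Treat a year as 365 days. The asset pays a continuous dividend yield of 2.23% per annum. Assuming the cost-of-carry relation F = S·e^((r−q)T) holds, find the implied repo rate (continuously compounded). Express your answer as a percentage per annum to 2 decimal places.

5.15%

From F = S·e^((r−q)T): (r − q) = ln(F/S)/T
ln(369.7/358.3) = ln(1.031817) = 0.031321
(r − q) = 0.031321 / (391/365) = 0.029238
r = ln(F/S)/T + q = 0.029238 + 0.0223 = 0.051538
r = 5.15%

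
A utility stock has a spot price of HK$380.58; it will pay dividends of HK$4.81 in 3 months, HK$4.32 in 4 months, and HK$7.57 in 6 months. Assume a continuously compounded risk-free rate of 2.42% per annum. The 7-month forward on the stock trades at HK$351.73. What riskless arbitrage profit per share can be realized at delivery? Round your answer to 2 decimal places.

PV(dividends) I = 4.81·e^(−0.0242·3/12) + 4.32·e^(−0.0242·4/12) + 7.57·e^(−0.0242·6/12) = 16.5452
Fair forward F* = (S − I)·e^(rT) = (380.58 − 16.5452)·e^0.014117 = 364.0348 × 1.014217 = 369.2103
Market HK$351.73 < fair 369.2103: forward underpriced → reverse cash-and-carry (short the stock, invest proceeds at r, pay the dividends, go long the forward).
Profit at T = |F_mkt − F*| = |351.73 − 369.2103| = HK$17.48 per share

HK$17.48 per share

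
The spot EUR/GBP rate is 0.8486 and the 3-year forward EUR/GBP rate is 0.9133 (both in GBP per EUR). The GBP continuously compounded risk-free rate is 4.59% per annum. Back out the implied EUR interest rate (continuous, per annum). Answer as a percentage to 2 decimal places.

2.14%

F = S·e^((r_GBP − r_EUR)T) ⇒ r_EUR = r_GBP − ln(F/S)/T
ln(0.9133/0.8486) = 0.073476; /(3) = 0.024492
r_EUR = 0.0459 − 0.024492 = 0.021408
r_EUR = 2.14%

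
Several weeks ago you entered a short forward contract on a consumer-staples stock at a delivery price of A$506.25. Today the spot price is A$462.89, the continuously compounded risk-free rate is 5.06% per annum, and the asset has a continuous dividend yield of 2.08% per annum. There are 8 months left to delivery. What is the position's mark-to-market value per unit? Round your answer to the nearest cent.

A$32.94

Current fair forward for the remaining 8 months: F = S·e^((r − q)·T), (r − q) = 0.0506 − 0.0208 = 0.0298
F = 462.89 · e^(0.0298 × 8/12) = 462.89 × 1.020065 = 472.1779
Value of long forward = (F − K)·e^(−rT) = (472.1779 − 506.25) · e^(−0.0506·8/12)
= -34.0721 × 0.966829 = -32.94
Short position value = −(long value) = A$32.94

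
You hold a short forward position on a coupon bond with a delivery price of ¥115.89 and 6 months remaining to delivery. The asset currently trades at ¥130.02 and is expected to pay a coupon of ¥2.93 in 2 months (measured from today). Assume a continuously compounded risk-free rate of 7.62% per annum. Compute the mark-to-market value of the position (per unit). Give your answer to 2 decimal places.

-¥15.57

PV(remaining coupons) I = 2.93·e^(−0.0762·2/12) = 2.8930
Current forward F = (S − I)·e^(rT) = (130.02 − 2.8930)·e^(0.0762·6/12) = 127.1270 × 1.038835 = 132.0640
Value (long) = (F − K)·e^(−rT) = (132.0640 − 115.89) × 0.962617 = 15.5694
Short position value = −(long value) = -¥15.57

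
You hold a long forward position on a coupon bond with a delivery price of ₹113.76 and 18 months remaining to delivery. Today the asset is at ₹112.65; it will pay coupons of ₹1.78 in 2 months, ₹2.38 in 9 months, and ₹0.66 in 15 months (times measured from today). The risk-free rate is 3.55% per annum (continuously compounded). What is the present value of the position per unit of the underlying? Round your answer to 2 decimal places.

₹0.07

PV(remaining coupons) I = 1.78·e^(−0.0355·2/12) + 2.38·e^(−0.0355·9/12) + 0.66·e^(−0.0355·15/12) = 4.7183
Current forward F = (S − I)·e^(rT) = (112.65 − 4.7183)·e^(0.0355·18/12) = 107.9317 × 1.054693 = 113.8348
Value (long) = (F − K)·e^(−rT) = (113.8348 − 113.76) × 0.948143 = 0.0709
Value = ₹0.07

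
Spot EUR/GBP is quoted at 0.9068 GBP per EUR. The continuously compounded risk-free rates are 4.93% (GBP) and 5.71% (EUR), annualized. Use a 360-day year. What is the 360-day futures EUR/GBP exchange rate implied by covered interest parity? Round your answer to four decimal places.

F = S·e^((r_GBP − r_EUR)T) = 0.9068 · e^((0.0493 − 0.0571) × 360/360)
= 0.9068 · e^-0.007800 = 0.9068 × 0.992230
F = 0.8998 GBP per EUR

0.8998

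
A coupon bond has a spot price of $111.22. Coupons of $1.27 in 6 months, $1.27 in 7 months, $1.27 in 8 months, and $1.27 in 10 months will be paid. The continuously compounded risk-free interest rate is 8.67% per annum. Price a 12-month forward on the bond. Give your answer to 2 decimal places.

$116.05

PV(coupons) I = 1.27·e^(−0.0867·6/12) + 1.27·e^(−0.0867·7/12) + 1.27·e^(−0.0867·8/12) + 1.27·e^(−0.0867·10/12)
I = 1.2161 + 1.2074 + 1.1987 + 1.1815 = 4.8037
F = (S − I)·e^(rT) = (111.22 − 4.8037) · e^(0.0867·12/12)
= 106.4163 · e^0.086700 = 106.4163 × 1.090569 = $116.05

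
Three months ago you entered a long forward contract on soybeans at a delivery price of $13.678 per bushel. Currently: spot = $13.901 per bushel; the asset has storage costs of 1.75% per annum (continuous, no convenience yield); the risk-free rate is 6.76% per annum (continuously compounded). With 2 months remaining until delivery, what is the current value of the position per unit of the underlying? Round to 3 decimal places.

Current fair forward for the remaining 2 months: F = S·e^((r + u)·T), (r + u) = 0.0676 + 0.0175 = 0.0851
F = 13.901 · e^(0.0851 × 2/12) = 13.901 × 1.014284 = 14.0996
Value of long forward = (F − K)·e^(−rT) = (14.0996 − 13.678) · e^(−0.0676·2/12)
= 0.4216 × 0.988797 = 0.417

$0.417 per bushel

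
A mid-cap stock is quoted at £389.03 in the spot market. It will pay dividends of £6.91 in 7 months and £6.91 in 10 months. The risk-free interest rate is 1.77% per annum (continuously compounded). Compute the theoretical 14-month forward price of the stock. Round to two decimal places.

PV(dividends) I = 6.91·e^(−0.0177·7/12) + 6.91·e^(−0.0177·10/12)
I = 6.8390 + 6.8088 = 13.6478
F = (S − I)·e^(rT) = (389.03 − 13.6478) · e^(0.0177·14/12)
= 375.3822 · e^0.020650 = 375.3822 × 1.020865 = £383.21

£383.21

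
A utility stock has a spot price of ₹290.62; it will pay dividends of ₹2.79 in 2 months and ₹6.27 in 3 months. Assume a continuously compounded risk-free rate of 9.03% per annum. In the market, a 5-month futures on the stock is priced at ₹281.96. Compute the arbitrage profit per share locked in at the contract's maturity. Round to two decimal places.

₹10.58 per share

PV(dividends) I = 2.79·e^(−0.0903·2/12) + 6.27·e^(−0.0903·3/12) = 8.8784
Fair futures F* = (S − I)·e^(rT) = (290.62 − 8.8784)·e^0.037625 = 281.7416 × 1.038342 = 292.5441
Market ₹281.96 < fair 292.5441: forward underpriced → reverse cash-and-carry (short the stock, invest proceeds at r, pay the dividends, go long the forward).
Profit at T = |F_mkt − F*| = |281.96 − 292.5441| = ₹10.58 per share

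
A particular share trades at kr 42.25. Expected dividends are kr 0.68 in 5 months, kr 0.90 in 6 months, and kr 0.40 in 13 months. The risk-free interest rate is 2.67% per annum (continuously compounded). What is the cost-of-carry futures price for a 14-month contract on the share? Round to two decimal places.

PV(dividends) I = 0.68·e^(−0.0267·5/12) + 0.90·e^(−0.0267·6/12) + 0.40·e^(−0.0267·13/12)
I = 0.6725 + 0.8881 + 0.3886 = 1.9492
F = (S − I)·e^(rT) = (42.25 − 1.9492) · e^(0.0267·14/12)
= 40.3008 · e^0.031150 = 40.3008 × 1.031640 = kr 41.58

kr 41.58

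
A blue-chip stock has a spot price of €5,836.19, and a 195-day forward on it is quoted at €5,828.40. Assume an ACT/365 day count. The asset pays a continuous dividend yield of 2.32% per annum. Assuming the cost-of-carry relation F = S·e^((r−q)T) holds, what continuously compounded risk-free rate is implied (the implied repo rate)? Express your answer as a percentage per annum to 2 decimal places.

2.07%

From F = S·e^((r−q)T): (r − q) = ln(F/S)/T
ln(5828.40/5836.19) = ln(0.998665) = -0.001336
(r − q) = -0.001336 / (195/365) = -0.002501
r = ln(F/S)/T + q = -0.002501 + 0.0232 = 0.020699
r = 2.07%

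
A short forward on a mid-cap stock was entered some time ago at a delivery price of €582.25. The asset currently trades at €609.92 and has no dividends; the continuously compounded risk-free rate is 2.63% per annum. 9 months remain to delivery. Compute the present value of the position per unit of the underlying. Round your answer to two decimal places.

Current fair forward for the remaining 9 months: F = S·e^(r·T), r = 0.0263
F = 609.92 · e^(0.0263 × 9/12) = 609.92 × 1.019921 = 622.0702
Value of long forward = (F − K)·e^(−rT) = (622.0702 − 582.25) · e^(−0.0263·9/12)
= 39.8202 × 0.980468 = 39.04
Short position value = −(long value) = -€39.04

-€39.04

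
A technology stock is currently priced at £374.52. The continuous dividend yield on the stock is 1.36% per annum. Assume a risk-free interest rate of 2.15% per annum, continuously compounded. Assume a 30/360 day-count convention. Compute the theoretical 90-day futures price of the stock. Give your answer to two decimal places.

F = S·e^((r − q)T) = 374.52 · e^((0.0215 − 0.0136) × 90/360)
= 374.52 · e^0.001975 = 374.52 × 1.001977
F = £375.26

£375.26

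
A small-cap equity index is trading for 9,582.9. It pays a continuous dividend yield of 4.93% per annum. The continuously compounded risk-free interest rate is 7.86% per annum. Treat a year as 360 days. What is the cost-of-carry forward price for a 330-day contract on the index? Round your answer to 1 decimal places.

9,843.8

F = S·e^((r − q)T) = 9582.9 · e^((0.0786 − 0.0493) × 330/360)
= 9582.9 · e^0.026858 = 9582.9 × 1.027222
F = 9,843.8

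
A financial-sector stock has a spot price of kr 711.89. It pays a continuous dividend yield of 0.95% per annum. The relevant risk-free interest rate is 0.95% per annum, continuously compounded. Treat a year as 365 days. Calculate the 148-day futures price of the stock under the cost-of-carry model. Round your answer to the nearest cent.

F = S·e^((r − q)T) = 711.89 · e^((0.0095 − 0.0095) × 148/365)
= 711.89 · e^0.000000 = 711.89 × 1.000000
F = kr 711.89

kr 711.89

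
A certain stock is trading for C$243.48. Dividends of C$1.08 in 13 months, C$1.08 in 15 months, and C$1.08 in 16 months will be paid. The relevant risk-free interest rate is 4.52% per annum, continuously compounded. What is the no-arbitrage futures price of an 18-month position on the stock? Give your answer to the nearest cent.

PV(dividends) I = 1.08·e^(−0.0452·13/12) + 1.08·e^(−0.0452·15/12) + 1.08·e^(−0.0452·16/12)
I = 1.0284 + 1.0207 + 1.0168 = 3.0659
F = (S − I)·e^(rT) = (243.48 − 3.0659) · e^(0.0452·18/12)
= 240.4141 · e^0.067800 = 240.4141 × 1.070151 = C$257.28

C$257.28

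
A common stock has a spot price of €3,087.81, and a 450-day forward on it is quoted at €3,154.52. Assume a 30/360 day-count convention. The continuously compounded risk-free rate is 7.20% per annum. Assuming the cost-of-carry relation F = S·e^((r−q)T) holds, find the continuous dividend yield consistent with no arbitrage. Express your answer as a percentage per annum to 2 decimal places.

5.49%

From F = S·e^((r−q)T): (r − q) = ln(F/S)/T
ln(3154.52/3087.81) = ln(1.021604) = 0.021374
(r − q) = 0.021374 / (450/360) = 0.017099
q = r − ln(F/S)/T = 0.0720 − 0.017099 = 0.054901
q = 5.49%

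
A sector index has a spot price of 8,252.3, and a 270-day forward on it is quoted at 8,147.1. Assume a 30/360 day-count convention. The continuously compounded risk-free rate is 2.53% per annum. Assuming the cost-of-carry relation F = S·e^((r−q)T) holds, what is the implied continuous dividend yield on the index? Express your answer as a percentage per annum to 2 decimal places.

From F = S·e^((r−q)T): (r − q) = ln(F/S)/T
ln(8147.1/8252.3) = ln(0.987252) = -0.012830
(r − q) = -0.012830 / (270/360) = -0.017107
q = r − ln(F/S)/T = 0.0253 + 0.017107 = 0.042407
q = 4.24%

4.24%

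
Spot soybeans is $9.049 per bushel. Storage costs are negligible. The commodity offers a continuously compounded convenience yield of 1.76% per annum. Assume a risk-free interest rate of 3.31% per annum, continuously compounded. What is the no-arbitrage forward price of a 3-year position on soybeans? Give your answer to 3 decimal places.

$9.480 per bushel

Net carry = r + u − y = 0.0331 + 0.0000 − 0.0176 = 0.0155
F = S·e^((r+u−y)T) = 9.049 · e^(0.0155 × 3) = 9.049 · e^0.046500
= 9.049 × 1.047598 = $9.480 per bushel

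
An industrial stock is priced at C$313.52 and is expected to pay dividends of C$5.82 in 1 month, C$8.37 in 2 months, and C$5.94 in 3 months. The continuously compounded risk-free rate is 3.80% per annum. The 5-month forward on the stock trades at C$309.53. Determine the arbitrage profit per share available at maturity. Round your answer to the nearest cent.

C$11.33 per share

PV(dividends) I = 5.82·e^(−0.0380·1/12) + 8.37·e^(−0.0380·2/12) + 5.94·e^(−0.0380·3/12) = 20.0026
Fair forward F* = (S − I)·e^(rT) = (313.52 − 20.0026)·e^0.015833 = 293.5174 × 1.015959 = 298.2016
Market C$309.53 > fair 298.2016: forward overpriced → cash-and-carry (borrow at r, buy the stock and collect the dividends, short the forward).
Profit at T = |F_mkt − F*| = |309.53 − 298.2016| = C$11.33 per share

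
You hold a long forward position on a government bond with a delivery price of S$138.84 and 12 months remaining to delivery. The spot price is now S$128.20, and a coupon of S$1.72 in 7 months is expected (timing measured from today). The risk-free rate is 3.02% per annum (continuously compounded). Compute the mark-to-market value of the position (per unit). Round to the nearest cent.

PV(remaining coupons) I = 1.72·e^(−0.0302·7/12) = 1.6900
Current forward F = (S − I)·e^(rT) = (128.20 − 1.6900)·e^(0.0302·12/12) = 126.5100 × 1.030661 = 130.3889
Value (long) = (F − K)·e^(−rT) = (130.3889 − 138.84) × 0.970251 = -8.1997
Value = -S$8.20

-S$8.20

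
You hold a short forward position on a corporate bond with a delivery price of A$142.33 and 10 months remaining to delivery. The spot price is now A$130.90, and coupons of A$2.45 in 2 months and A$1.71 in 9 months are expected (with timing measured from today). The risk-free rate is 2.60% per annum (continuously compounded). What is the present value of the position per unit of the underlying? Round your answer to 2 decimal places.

PV(remaining coupons) I = 2.45·e^(−0.0260·2/12) + 1.71·e^(−0.0260·9/12) = 4.1164
Current forward F = (S − I)·e^(rT) = (130.90 − 4.1164)·e^(0.0260·10/12) = 126.7836 × 1.021903 = 129.5605
Value (long) = (F − K)·e^(−rT) = (129.5605 − 142.33) × 0.978566 = -12.4958
Short position value = −(long value) = A$12.50

A$12.50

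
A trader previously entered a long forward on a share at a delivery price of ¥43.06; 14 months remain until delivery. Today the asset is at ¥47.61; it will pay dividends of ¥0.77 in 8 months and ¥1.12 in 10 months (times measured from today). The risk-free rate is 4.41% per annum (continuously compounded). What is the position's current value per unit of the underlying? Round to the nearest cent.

¥4.88

PV(remaining dividends) I = 0.77·e^(−0.0441·8/12) + 1.12·e^(−0.0441·10/12) = 1.8273
Current forward F = (S − I)·e^(rT) = (47.61 − 1.8273)·e^(0.0441·14/12) = 45.7827 × 1.052797 = 48.1999
Value (long) = (F − K)·e^(−rT) = (48.1999 − 43.06) × 0.949851 = 4.8821
Value = ¥4.88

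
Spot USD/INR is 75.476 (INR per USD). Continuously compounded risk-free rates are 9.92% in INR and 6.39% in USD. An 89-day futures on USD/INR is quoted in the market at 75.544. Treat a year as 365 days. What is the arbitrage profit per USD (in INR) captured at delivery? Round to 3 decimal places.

Fair futures: F* = S·e^(carry·T), with carry = (r_INR − r_USD) = 0.0992 − 0.0639 = 0.0353
F* = 75.476 · e^(0.0353 × 89/365) = 75.476 · e^0.008607 = 75.476 × 1.008644 = 76.1284
Market 75.544 < fair 76.1284: forward underpriced → reverse cash-and-carry (short spot, go long the forward).
At maturity, profit = |F_mkt − F*| = |75.544 − 76.1284| = 0.584 per USD (in INR)

0.584 per USD (in INR)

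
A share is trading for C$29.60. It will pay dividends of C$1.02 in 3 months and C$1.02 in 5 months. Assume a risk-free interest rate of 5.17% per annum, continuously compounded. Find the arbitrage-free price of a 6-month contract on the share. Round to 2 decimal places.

C$28.32

PV(dividends) I = 1.02·e^(−0.0517·3/12) + 1.02·e^(−0.0517·5/12)
I = 1.0069 + 0.9983 = 2.0052
F = (S − I)·e^(rT) = (29.60 − 2.0052) · e^(0.0517·6/12)
= 27.5948 · e^0.025850 = 27.5948 × 1.026187 = C$28.32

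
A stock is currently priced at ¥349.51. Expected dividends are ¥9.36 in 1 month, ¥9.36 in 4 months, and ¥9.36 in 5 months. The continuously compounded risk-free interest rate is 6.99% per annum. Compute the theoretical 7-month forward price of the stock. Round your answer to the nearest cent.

¥335.37

PV(dividends) I = 9.36·e^(−0.0699·1/12) + 9.36·e^(−0.0699·4/12) + 9.36·e^(−0.0699·5/12)
I = 9.3056 + 9.1444 + 9.0913 = 27.5413
F = (S − I)·e^(rT) = (349.51 − 27.5413) · e^(0.0699·7/12)
= 321.9687 · e^0.040775 = 321.9687 × 1.041618 = ¥335.37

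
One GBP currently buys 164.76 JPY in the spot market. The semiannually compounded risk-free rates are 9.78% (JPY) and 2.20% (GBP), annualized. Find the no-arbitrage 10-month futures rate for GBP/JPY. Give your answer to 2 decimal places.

175.18

By covered interest parity, F = S · (1+r_JPY/2)^(2T) / (1+r_GBP/2)^(2T)
= 164.76 × 1.082821 / 1.018400 = 164.76 × 1.063257
F = 175.18 JPY per GBP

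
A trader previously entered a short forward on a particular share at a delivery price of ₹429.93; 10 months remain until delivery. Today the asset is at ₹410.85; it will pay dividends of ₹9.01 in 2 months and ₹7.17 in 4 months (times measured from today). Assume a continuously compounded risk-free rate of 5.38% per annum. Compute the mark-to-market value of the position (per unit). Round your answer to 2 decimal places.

₹16.20

PV(remaining dividends) I = 9.01·e^(−0.0538·2/12) + 7.17·e^(−0.0538·4/12) = 15.9721
Current forward F = (S − I)·e^(rT) = (410.85 − 15.9721)·e^(0.0538·10/12) = 394.8779 × 1.045854 = 412.9846
Value (long) = (F − K)·e^(−rT) = (412.9846 − 429.93) × 0.956157 = -16.2025
Short position value = −(long value) = ₹16.20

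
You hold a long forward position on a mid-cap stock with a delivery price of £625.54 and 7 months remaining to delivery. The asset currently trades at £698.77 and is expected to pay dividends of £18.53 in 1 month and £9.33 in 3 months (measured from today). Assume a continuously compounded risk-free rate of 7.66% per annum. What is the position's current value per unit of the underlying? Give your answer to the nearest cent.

PV(remaining dividends) I = 18.53·e^(−0.0766·1/12) + 9.33·e^(−0.0766·3/12) = 27.5651
Current forward F = (S − I)·e^(rT) = (698.77 − 27.5651)·e^(0.0766·7/12) = 671.2049 × 1.045697 = 701.8770
Value (long) = (F − K)·e^(−rT) = (701.8770 − 625.54) × 0.956300 = 73.0011
Value = £73.00

£73.00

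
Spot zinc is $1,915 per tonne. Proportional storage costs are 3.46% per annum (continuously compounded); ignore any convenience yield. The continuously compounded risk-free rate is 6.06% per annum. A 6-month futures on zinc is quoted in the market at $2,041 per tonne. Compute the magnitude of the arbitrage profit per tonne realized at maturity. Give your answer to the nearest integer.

Fair futures: F* = S·e^(carry·T), with carry = (r + u) = 0.0606 + 0.0346 = 0.0952
F* = 1915 · e^(0.0952 × 6/12) = 1915 · e^0.047600 = 1915 × 1.048751 = $2008.3582
Market $2041 > fair $2008.3582: forward overpriced → cash-and-carry (buy spot, short the forward).
At maturity, profit = |F_mkt − F*| = |2041 − 2008.3582| = $33 per tonne

$33 per tonne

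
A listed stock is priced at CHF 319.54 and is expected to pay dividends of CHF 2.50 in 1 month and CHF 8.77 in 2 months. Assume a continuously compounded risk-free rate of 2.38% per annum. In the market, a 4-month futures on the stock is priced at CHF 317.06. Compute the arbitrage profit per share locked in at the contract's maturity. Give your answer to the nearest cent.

CHF 6.29 per share

PV(dividends) I = 2.50·e^(−0.0238·1/12) + 8.77·e^(−0.0238·2/12) = 11.2303
Fair futures F* = (S − I)·e^(rT) = (319.54 − 11.2303)·e^0.007933 = 308.3097 × 1.007965 = 310.7654
Market CHF 317.06 > fair 310.7654: forward overpriced → cash-and-carry (borrow at r, buy the stock and collect the dividends, short the forward).
Profit at T = |F_mkt − F*| = |317.06 − 310.7654| = CHF 6.29 per share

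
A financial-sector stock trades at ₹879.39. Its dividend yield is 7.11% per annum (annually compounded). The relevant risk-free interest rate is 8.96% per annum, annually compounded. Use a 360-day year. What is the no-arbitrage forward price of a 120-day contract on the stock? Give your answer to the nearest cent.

F = S · (1+r)^T / (1+q)^T
= 879.39 × 1.029017 / 1.023159 = 879.39 × 1.005725
F = ₹884.42

₹884.42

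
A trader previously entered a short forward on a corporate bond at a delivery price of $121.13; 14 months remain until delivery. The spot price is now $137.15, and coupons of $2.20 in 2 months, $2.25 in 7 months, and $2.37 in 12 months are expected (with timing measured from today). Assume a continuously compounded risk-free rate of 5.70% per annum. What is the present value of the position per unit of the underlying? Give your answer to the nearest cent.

-$17.22

PV(remaining coupons) I = 2.20·e^(−0.0570·2/12) + 2.25·e^(−0.0570·7/12) + 2.37·e^(−0.0570·12/12) = 6.5943
Current forward F = (S − I)·e^(rT) = (137.15 − 6.5943)·e^(0.0570·14/12) = 130.5557 × 1.068761 = 139.5328
Value (long) = (F − K)·e^(−rT) = (139.5328 − 121.13) × 0.935663 = 17.2188
Short position value = −(long value) = -$17.22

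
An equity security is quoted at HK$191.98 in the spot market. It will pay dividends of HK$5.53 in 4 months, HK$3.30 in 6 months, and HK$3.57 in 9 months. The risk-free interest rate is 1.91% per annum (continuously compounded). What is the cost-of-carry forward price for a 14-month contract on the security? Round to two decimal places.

HK$183.75

PV(dividends) I = 5.53·e^(−0.0191·4/12) + 3.30·e^(−0.0191·6/12) + 3.57·e^(−0.0191·9/12)
I = 5.4949 + 3.2686 + 3.5192 = 12.2827
F = (S − I)·e^(rT) = (191.98 − 12.2827) · e^(0.0191·14/12)
= 179.6973 · e^0.022283 = 179.6973 × 1.022533 = HK$183.75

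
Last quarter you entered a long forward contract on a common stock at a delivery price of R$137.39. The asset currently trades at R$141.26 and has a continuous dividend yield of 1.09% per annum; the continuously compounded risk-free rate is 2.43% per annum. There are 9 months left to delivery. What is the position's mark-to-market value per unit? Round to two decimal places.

Current fair forward for the remaining 9 months: F = S·e^((r − q)·T), (r − q) = 0.0243 − 0.0109 = 0.0134
F = 141.26 · e^(0.0134 × 9/12) = 141.26 × 1.010101 = 142.6869
Value of long forward = (F − K)·e^(−rT) = (142.6869 − 137.39) · e^(−0.0243·9/12)
= 5.2969 × 0.981940 = 5.20

R$5.20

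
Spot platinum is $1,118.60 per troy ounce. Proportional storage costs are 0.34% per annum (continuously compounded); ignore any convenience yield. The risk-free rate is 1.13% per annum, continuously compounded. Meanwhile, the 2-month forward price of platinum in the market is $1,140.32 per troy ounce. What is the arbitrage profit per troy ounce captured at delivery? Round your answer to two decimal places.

$18.98 per troy ounce

Fair forward: F* = S·e^(carry·T), with carry = (r + u) = 0.0113 + 0.0034 = 0.0147
F* = 1118.60 · e^(0.0147 × 2/12) = 1118.60 · e^0.00245000 = 1118.60 × 1.00245300 = $1121.3439
Market $1140.32 > fair $1121.3439: forward overpriced → cash-and-carry (buy spot, short the forward).
At maturity, profit = |F_mkt − F*| = |1140.32 − 1121.3439| = $18.98 per troy ounce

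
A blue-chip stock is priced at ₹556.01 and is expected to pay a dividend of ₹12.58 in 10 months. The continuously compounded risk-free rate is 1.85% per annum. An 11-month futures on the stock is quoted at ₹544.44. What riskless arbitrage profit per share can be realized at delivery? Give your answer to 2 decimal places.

₹8.48 per share

PV(dividends) I = 12.58·e^(−0.0185·10/12) = 12.3875
Fair futures F* = (S − I)·e^(rT) = (556.01 − 12.3875)·e^0.016958 = 543.6225 × 1.017103 = 552.9201
Market ₹544.44 < fair 552.9201: forward underpriced → reverse cash-and-carry (short the stock, invest proceeds at r, pay the dividends, go long the forward).
Profit at T = |F_mkt − F*| = |544.44 − 552.9201| = ₹8.48 per share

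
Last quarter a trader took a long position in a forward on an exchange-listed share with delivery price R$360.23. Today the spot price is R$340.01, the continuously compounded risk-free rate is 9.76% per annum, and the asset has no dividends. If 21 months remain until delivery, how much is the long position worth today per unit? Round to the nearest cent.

Current fair forward for the remaining 21 months: F = S·e^(r·T), r = 0.0976
F = 340.01 · e^(0.0976 × 21/12) = 340.01 × 1.186253 = 403.3379
Value of long forward = (F − K)·e^(−rT) = (403.3379 − 360.23) · e^(−0.0976·21/12)
= 43.1079 × 0.842990 = 36.34

R$36.34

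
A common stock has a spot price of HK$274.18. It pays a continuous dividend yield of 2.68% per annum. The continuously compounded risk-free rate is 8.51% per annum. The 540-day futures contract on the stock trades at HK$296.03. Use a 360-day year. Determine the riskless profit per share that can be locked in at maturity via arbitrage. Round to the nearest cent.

Fair futures: F* = S·e^(carry·T), with carry = (r − q) = 0.0851 − 0.0268 = 0.0583
F* = 274.18 · e^(0.0583 × 540/360) = 274.18 · e^0.087450 = 274.18 × 1.091388 = HK$299.2368
Market HK$296.03 < fair HK$299.2368: forward underpriced → reverse cash-and-carry (short spot, go long the forward).
At maturity, profit = |F_mkt − F*| = |296.03 − 299.2368| = HK$3.21 per share

HK$3.21 per share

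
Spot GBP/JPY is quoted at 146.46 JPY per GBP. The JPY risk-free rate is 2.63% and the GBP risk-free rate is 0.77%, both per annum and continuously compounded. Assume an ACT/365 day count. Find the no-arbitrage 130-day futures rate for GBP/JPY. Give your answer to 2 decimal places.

F = S·e^((r_JPY − r_GBP)T) = 146.46 · e^((0.0263 − 0.0077) × 130/365)
= 146.46 · e^0.006625 = 146.46 × 1.006647
F = 147.43 JPY per GBP

147.43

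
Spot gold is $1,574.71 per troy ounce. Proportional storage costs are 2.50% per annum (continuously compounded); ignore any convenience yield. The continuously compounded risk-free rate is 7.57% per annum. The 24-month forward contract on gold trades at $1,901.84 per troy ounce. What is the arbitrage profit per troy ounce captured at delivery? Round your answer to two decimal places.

Fair forward: F* = S·e^(carry·T), with carry = (r + u) = 0.0757 + 0.0250 = 0.1007
F* = 1574.71 · e^(0.1007 × 24/12) = 1574.71 · e^0.20140000 = 1574.71 × 1.22311392 = $1926.0497
Market $1901.84 < fair $1926.0497: forward underpriced → reverse cash-and-carry (short spot, go long the forward).
At maturity, profit = |F_mkt − F*| = |1901.84 − 1926.0497| = $24.21 per troy ounce

$24.21 per troy ounce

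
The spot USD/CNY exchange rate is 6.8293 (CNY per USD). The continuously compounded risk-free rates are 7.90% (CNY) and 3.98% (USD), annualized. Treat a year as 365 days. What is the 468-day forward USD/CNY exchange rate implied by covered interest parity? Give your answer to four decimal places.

F = S·e^((r_CNY − r_USD)T) = 6.8293 · e^((0.0790 − 0.0398) × 468/365)
= 6.8293 · e^0.050262 = 6.8293 × 1.051547
F = 7.1813 CNY per USD

7.1813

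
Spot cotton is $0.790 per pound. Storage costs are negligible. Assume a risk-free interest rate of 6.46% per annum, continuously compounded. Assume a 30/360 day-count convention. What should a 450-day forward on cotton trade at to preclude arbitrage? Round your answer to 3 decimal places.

F = S·e^(rT) = 0.790 · e^(0.0646 × 450/360) = 0.790 · e^0.080750
= 0.790 × 1.084100 = $0.856 per pound

$0.856 per pound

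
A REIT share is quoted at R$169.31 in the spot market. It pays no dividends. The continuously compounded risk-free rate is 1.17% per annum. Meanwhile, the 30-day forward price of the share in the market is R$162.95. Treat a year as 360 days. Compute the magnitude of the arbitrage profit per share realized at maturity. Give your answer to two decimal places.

Fair forward: F* = S·e^(carry·T), with carry = r = 0.0117
F* = 169.31 · e^(0.0117 × 30/360) = 169.31 · e^0.000975 = 169.31 × 1.000975 = R$169.4751
Market R$162.95 < fair R$169.4751: forward underpriced → reverse cash-and-carry (short spot, go long the forward).
At maturity, profit = |F_mkt − F*| = |162.95 − 169.4751| = R$6.53 per share

R$6.53 per share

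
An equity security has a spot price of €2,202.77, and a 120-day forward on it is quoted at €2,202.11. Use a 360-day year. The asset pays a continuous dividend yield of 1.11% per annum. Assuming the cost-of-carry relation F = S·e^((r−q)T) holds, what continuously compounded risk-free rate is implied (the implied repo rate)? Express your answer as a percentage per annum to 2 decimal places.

1.02%

From F = S·e^((r−q)T): (r − q) = ln(F/S)/T
ln(2202.11/2202.77) = ln(0.999700) = -0.000300
(r − q) = -0.000300 / (120/360) = -0.000900
r = ln(F/S)/T + q = -0.000900 + 0.0111 = 0.010200
r = 1.02%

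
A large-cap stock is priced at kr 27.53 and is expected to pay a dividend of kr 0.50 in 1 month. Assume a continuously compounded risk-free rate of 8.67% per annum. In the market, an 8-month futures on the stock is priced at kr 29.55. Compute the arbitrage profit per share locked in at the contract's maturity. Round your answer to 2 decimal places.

kr 0.91 per share

PV(dividends) I = 0.50·e^(−0.0867·1/12) = 0.4964
Fair futures F* = (S − I)·e^(rT) = (27.53 − 0.4964)·e^0.057800 = 27.0336 × 1.059503 = 28.6422
Market kr 29.55 > fair 28.6422: forward overpriced → cash-and-carry (borrow at r, buy the stock and collect the dividends, short the forward).
Profit at T = |F_mkt − F*| = |29.55 − 28.6422| = kr 0.91 per share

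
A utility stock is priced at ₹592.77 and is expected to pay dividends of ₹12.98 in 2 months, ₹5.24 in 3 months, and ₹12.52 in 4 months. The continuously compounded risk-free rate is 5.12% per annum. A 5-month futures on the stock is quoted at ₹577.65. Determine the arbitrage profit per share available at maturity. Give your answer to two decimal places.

PV(dividends) I = 12.98·e^(−0.0512·2/12) + 5.24·e^(−0.0512·3/12) + 12.52·e^(−0.0512·4/12) = 30.3512
Fair futures F* = (S − I)·e^(rT) = (592.77 − 30.3512)·e^0.021333 = 562.4188 × 1.021562 = 574.5457
Market ₹577.65 > fair 574.5457: forward overpriced → cash-and-carry (borrow at r, buy the stock and collect the dividends, short the forward).
Profit at T = |F_mkt − F*| = |577.65 − 574.5457| = ₹3.10 per share

₹3.10 per share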